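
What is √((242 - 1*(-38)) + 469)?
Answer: √749 ≈ 27.368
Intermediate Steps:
√((242 - 1*(-38)) + 469) = √((242 + 38) + 469) = √(280 + 469) = √749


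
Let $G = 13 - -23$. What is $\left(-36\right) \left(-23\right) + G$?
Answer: $864$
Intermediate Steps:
$G = 36$ ($G = 13 + 23 = 36$)
$\left(-36\right) \left(-23\right) + G = \left(-36\right) \left(-23\right) + 36 = 828 + 36 = 864$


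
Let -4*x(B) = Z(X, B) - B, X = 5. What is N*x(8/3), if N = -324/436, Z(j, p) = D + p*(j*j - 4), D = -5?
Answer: 3915/436 ≈ 8.9794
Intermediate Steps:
Z(j, p) = -5 + p*(-4 + j**2) (Z(j, p) = -5 + p*(j*j - 4) = -5 + p*(j**2 - 4) = -5 + p*(-4 + j**2))
x(B) = 5/4 - 5*B (x(B) = -((-5 - 4*B + B*5**2) - B)/4 = -((-5 - 4*B + B*25) - B)/4 = -((-5 - 4*B + 25*B) - B)/4 = -((-5 + 21*B) - B)/4 = -(-5 + 20*B)/4 = 5/4 - 5*B)
N = -81/109 (N = -324*1/436 = -81/109 ≈ -0.74312)
N*x(8/3) = -81*(5/4 - 40/3)/109 = -81/109*(-145/12) = 3915/436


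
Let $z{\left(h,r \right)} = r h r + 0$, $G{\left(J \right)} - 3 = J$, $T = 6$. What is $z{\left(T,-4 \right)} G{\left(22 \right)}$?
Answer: $2400$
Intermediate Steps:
$G{\left(J \right)} = 3 + J$
$z{\left(h,r \right)} = h r^{2}$ ($z{\left(h,r \right)} = h r r + 0 = h r^{2} + 0 = h r^{2}$)
$z{\left(T,-4 \right)} G{\left(22 \right)} = 6 \left(-4\right)^{2} \left(3 + 22\right) = 6 \cdot 16 \cdot 25 = 96 \cdot 25 = 2400$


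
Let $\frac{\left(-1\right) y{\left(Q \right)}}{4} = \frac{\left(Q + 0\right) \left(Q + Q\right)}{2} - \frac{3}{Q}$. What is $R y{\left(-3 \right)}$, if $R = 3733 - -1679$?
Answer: $-216480$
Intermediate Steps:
$R = 5412$ ($R = 3733 + 1679 = 5412$)
$y{\left(Q \right)} = - 4 Q^{2} + \frac{12}{Q}$ ($y{\left(Q \right)} = - 4 \left(\frac{\left(Q + 0\right) \left(Q + Q\right)}{2} - \frac{3}{Q}\right) = - 4 \left(Q 2 Q \frac{1}{2} - \frac{3}{Q}\right) = - 4 \left(2 Q^{2} \cdot \frac{1}{2} - \frac{3}{Q}\right) = - 4 \left(Q^{2} - \frac{3}{Q}\right) = - 4 Q^{2} + \frac{12}{Q}$)
$R y{\left(-3 \right)} = 5412 \frac{4 \left(3 - \left(-3\right)^{3}\right)}{-3} = 5412 \cdot 4 \left(- \frac{1}{3}\right) \left(3 - -27\right) = 5412 \cdot 4 \left(- \frac{1}{3}\right) \left(3 + 27\right) = 5412 \cdot 4 \left(- \frac{1}{3}\right) 30 = 5412 \left(-40\right) = -216480$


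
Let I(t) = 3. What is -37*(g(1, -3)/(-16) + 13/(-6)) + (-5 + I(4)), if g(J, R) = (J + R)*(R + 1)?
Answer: 1049/12 ≈ 87.417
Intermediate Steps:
g(J, R) = (1 + R)*(J + R) (g(J, R) = (J + R)*(1 + R) = (1 + R)*(J + R))
-37*(g(1, -3)/(-16) + 13/(-6)) + (-5 + I(4)) = -37*((1 - 3 + (-3)**2 + 1*(-3))/(-16) + 13/(-6)) + (-5 + 3) = -37*((1 - 3 + 9 - 3)*(-1/16) + 13*(-1/6)) - 2 = -37*(4*(-1/16) - 13/6) - 2 = -37*(-1/4 - 13/6) - 2 = -37*(-29/12) - 2 = 1073/12 - 2 = 1049/12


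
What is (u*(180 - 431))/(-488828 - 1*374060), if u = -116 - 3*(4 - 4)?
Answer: -7279/215722 ≈ -0.033742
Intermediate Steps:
u = -116 (u = -116 - 3*0 = -116 - 1*0 = -116 + 0 = -116)
(u*(180 - 431))/(-488828 - 1*374060) = (-116*(180 - 431))/(-488828 - 1*374060) = (-116*(-251))/(-488828 - 374060) = 29116/(-862888) = 29116*(-1/862888) = -7279/215722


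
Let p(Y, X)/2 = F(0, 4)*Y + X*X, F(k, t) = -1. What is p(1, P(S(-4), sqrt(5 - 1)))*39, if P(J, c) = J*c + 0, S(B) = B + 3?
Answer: 234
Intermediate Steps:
S(B) = 3 + B
P(J, c) = J*c
p(Y, X) = -2*Y + 2*X**2 (p(Y, X) = 2*(-Y + X*X) = 2*(-Y + X**2) = 2*(X**2 - Y) = -2*Y + 2*X**2)
p(1, P(S(-4), sqrt(5 - 1)))*39 = (-2*1 + 2*((3 - 4)*sqrt(5 - 1))**2)*39 = (-2 + 2*(-sqrt(4))**2)*39 = (-2 + 2*(-1*2)**2)*39 = (-2 + 2*(-2)**2)*39 = (-2 + 2*4)*39 = (-2 + 8)*39 = 6*39 = 234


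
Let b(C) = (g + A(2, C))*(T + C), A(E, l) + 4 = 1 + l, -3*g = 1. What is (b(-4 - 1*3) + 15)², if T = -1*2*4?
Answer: 28900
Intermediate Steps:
g = -⅓ (g = -⅓*1 = -⅓ ≈ -0.33333)
A(E, l) = -3 + l (A(E, l) = -4 + (1 + l) = -3 + l)
T = -8 (T = -2*4 = -8)
b(C) = (-8 + C)*(-10/3 + C) (b(C) = (-⅓ + (-3 + C))*(-8 + C) = (-10/3 + C)*(-8 + C) = (-8 + C)*(-10/3 + C))
(b(-4 - 1*3) + 15)² = ((80/3 + (-4 - 1*3)² - 34*(-4 - 1*3)/3) + 15)² = ((80/3 + (-4 - 3)² - 34*(-4 - 3)/3) + 15)² = ((80/3 + (-7)² - 34/3*(-7)) + 15)² = ((80/3 + 49 + 238/3) + 15)² = (155 + 15)² = 170² = 28900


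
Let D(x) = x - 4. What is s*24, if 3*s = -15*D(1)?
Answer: 360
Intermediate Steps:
D(x) = -4 + x
s = 15 (s = (-15*(-4 + 1))/3 = (-15*(-3))/3 = (⅓)*45 = 15)
s*24 = 15*24 = 360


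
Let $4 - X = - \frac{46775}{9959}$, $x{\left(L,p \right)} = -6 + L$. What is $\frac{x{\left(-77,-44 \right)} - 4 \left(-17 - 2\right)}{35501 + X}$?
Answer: $- \frac{69713}{353641070} \approx -0.00019713$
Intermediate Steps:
$X = \frac{86611}{9959}$ ($X = 4 - - \frac{46775}{9959} = 4 + \frac{46775}{9959} = \frac{86611}{9959} \approx 8.6968$)
$\frac{x{\left(-77,-44 \right)} - 4 \left(-17 - 2\right)}{35501 + X} = \frac{\left(-6 - 77\right) - 4 \left(-17 - 2\right)}{35501 + \frac{86611}{9959}} = \frac{-83 - -76}{\frac{353641070}{9959}} = \left(-83 + 76\right) \frac{9959}{353641070} = \left(-7\right) \frac{9959}{353641070} = - \frac{69713}{353641070}$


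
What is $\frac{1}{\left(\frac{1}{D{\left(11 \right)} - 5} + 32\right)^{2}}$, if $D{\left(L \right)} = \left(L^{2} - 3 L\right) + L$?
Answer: $\frac{8836}{9054081} \approx 0.00097591$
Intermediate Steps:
$D{\left(L \right)} = L^{2} - 2 L$
$\frac{1}{\left(\frac{1}{D{\left(11 \right)} - 5} + 32\right)^{2}} = \frac{1}{\left(\frac{1}{11 \left(-2 + 11\right) - 5} + 32\right)^{2}} = \frac{1}{\left(\frac{1}{11 \cdot 9 + \left(-34 + 29\right)} + 32\right)^{2}} = \frac{1}{\left(\frac{1}{99 - 5} + 32\right)^{2}} = \frac{1}{\left(\frac{1}{94} + 32\right)^{2}} = \frac{1}{\left(\frac{3009}{94}\right)^{2}} = \frac{1}{\frac{9054081}{8836}} = \frac{8836}{9054081}$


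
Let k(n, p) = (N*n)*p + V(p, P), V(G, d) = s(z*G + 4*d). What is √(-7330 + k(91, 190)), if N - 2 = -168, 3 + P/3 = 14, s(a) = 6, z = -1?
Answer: 2*I*√719366 ≈ 1696.3*I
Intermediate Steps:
P = 33 (P = -9 + 3*14 = -9 + 42 = 33)
N = -166 (N = 2 - 168 = -166)
V(G, d) = 6
k(n, p) = 6 - 166*n*p (k(n, p) = (-166*n)*p + 6 = -166*n*p + 6 = 6 - 166*n*p)
√(-7330 + k(91, 190)) = √(-7330 + (6 - 166*91*190)) = √(-7330 + (6 - 2870140)) = √(-7330 - 2870134) = √(-2877464) = 2*I*√719366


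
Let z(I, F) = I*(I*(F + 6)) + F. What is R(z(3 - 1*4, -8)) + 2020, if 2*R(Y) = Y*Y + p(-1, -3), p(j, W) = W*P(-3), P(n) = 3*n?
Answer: 4167/2 ≈ 2083.5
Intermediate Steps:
p(j, W) = -9*W (p(j, W) = W*(3*(-3)) = W*(-9) = -9*W)
z(I, F) = F + I**2*(6 + F) (z(I, F) = I*(I*(6 + F)) + F = I**2*(6 + F) + F = F + I**2*(6 + F))
R(Y) = 27/2 + Y**2/2 (R(Y) = (Y*Y - 9*(-3))/2 = (Y**2 + 27)/2 = (27 + Y**2)/2 = 27/2 + Y**2/2)
R(z(3 - 1*4, -8)) + 2020 = (27/2 + (-8 + 6*(3 - 1*4)**2 - 8*(3 - 1*4)**2)**2/2) + 2020 = (27/2 + (-8 + 6*(3 - 4)**2 - 8*(3 - 4)**2)**2/2) + 2020 = (27/2 + (-8 + 6*(-1)**2 - 8*(-1)**2)**2/2) + 2020 = (27/2 + (-8 + 6*1 - 8*1)**2/2) + 2020 = (27/2 + (-8 + 6 - 8)**2/2) + 2020 = (27/2 + (1/2)*(-10)**2) + 2020 = (27/2 + (1/2)*100) + 2020 = (27/2 + 50) + 2020 = 127/2 + 2020 = 4167/2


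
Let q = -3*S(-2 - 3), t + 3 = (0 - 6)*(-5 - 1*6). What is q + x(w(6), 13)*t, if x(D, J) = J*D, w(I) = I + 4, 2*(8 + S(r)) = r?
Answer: 16443/2 ≈ 8221.5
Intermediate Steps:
S(r) = -8 + r/2
w(I) = 4 + I
x(D, J) = D*J
t = 63 (t = -3 + (0 - 6)*(-5 - 1*6) = -3 - 6*(-5 - 6) = -3 - 6*(-11) = -3 + 66 = 63)
q = 63/2 (q = -3*(-8 + (-2 - 3)/2) = -3*(-8 + (½)*(-5)) = -3*(-8 - 5/2) = -3*(-21/2) = 63/2 ≈ 31.500)
q + x(w(6), 13)*t = 63/2 + ((4 + 6)*13)*63 = 63/2 + (10*13)*63 = 63/2 + 130*63 = 63/2 + 8190 = 16443/2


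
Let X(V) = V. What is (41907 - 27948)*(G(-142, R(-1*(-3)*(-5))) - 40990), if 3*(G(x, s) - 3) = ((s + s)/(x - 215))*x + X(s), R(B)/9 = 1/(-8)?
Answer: -544683879135/952 ≈ -5.7215e+8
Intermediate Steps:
R(B) = -9/8 (R(B) = 9/(-8) = 9*(-⅛) = -9/8)
G(x, s) = 3 + s/3 + 2*s*x/(3*(-215 + x)) (G(x, s) = 3 + (((s + s)/(x - 215))*x + s)/3 = 3 + (((2*s)/(-215 + x))*x + s)/3 = 3 + ((2*s/(-215 + x))*x + s)/3 = 3 + (2*s*x/(-215 + x) + s)/3 = 3 + (s + 2*s*x/(-215 + x))/3 = 3 + (s/3 + 2*s*x/(3*(-215 + x))) = 3 + s/3 + 2*s*x/(3*(-215 + x)))
(41907 - 27948)*(G(-142, R(-1*(-3)*(-5))) - 40990) = (41907 - 27948)*((-645 + 3*(-142) - 215/3*(-9/8) - 9/8*(-142))/(-215 - 142) - 40990) = 13959*((-645 - 426 + 645/8 + 639/4)/(-357) - 40990) = 13959*(-1/357*(-6645/8) - 40990) = 13959*(2215/952 - 40990) = 13959*(-39020265/952) = -544683879135/952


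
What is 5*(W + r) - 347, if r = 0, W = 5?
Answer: -322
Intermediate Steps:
5*(W + r) - 347 = 5*(5 + 0) - 347 = 5*5 - 347 = 25 - 347 = -322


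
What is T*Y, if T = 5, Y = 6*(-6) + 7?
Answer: -145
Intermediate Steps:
Y = -29 (Y = -36 + 7 = -29)
T*Y = 5*(-29) = -145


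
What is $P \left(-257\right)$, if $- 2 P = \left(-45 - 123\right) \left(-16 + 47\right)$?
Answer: $-669228$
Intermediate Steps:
$P = 2604$ ($P = - \frac{\left(-45 - 123\right) \left(-16 + 47\right)}{2} = - \frac{\left(-168\right) 31}{2} = \left(- \frac{1}{2}\right) \left(-5208\right) = 2604$)
$P \left(-257\right) = 2604 \left(-257\right) = -669228$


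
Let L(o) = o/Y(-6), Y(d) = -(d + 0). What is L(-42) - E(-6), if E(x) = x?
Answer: -1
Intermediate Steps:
Y(d) = -d
L(o) = o/6 (L(o) = o/((-1*(-6))) = o/6)
L(-42) - E(-6) = (⅙)*(-42) - 1*(-6) = -7 + 6 = -1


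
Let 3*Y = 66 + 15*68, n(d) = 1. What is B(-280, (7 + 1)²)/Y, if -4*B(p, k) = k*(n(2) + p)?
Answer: 2232/181 ≈ 12.331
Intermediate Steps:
Y = 362 (Y = (66 + 15*68)/3 = (66 + 1020)/3 = (⅓)*1086 = 362)
B(p, k) = -k*(1 + p)/4
B(-280, (7 + 1)²)/Y = -(7 + 1)²*(1 - 280)/4/362 = -¼*8²*(-279)*(1/362) = -¼*64*(-279)*(1/362) = 4464*(1/362) = 2232/181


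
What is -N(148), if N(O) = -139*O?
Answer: 20572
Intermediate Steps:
-N(148) = -(-139)*148 = -1*(-20572) = 20572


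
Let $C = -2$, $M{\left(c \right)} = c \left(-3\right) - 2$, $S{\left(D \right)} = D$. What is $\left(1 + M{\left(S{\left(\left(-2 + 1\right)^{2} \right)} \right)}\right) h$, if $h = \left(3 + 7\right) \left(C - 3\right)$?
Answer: $200$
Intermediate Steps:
$M{\left(c \right)} = -2 - 3 c$ ($M{\left(c \right)} = - 3 c - 2 = -2 - 3 c$)
$h = -50$ ($h = \left(3 + 7\right) \left(-2 - 3\right) = 10 \left(-5\right) = -50$)
$\left(1 + M{\left(S{\left(\left(-2 + 1\right)^{2} \right)} \right)}\right) h = \left(1 - \left(2 + 3 \left(-2 + 1\right)^{2}\right)\right) \left(-50\right) = \left(1 - \left(2 + 3 \left(-1\right)^{2}\right)\right) \left(-50\right) = \left(1 - 5\right) \left(-50\right) = \left(-4\right) \left(-50\right) = 200$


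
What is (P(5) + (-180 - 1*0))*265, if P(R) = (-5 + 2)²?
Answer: -45315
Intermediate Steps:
P(R) = 9 (P(R) = (-3)² = 9)
(P(5) + (-180 - 1*0))*265 = (9 + (-180 - 1*0))*265 = (9 + (-180 + 0))*265 = (9 - 180)*265 = -171*265 = -45315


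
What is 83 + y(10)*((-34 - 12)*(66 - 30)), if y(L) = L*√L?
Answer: 83 - 16560*√10 ≈ -52284.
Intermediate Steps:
y(L) = L^(3/2)
83 + y(10)*((-34 - 12)*(66 - 30)) = 83 + 10^(3/2)*((-34 - 12)*(66 - 30)) = 83 + (10*√10)*(-46*36) = 83 + (10*√10)*(-1656) = 83 - 16560*√10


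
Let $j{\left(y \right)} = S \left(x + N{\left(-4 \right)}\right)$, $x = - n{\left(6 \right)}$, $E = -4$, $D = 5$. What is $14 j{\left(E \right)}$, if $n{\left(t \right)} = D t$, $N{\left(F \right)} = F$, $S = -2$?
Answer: $952$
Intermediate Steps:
$n{\left(t \right)} = 5 t$
$x = -30$ ($x = - 5 \cdot 6 = \left(-1\right) 30 = -30$)
$j{\left(y \right)} = 68$ ($j{\left(y \right)} = - 2 \left(-30 - 4\right) = \left(-2\right) \left(-34\right) = 68$)
$14 j{\left(E \right)} = 14 \cdot 68 = 952$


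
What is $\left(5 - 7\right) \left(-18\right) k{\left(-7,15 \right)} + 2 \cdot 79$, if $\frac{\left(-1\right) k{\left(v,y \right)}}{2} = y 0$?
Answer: $158$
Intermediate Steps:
$k{\left(v,y \right)} = 0$ ($k{\left(v,y \right)} = - 2 y 0 = \left(-2\right) 0 = 0$)
$\left(5 - 7\right) \left(-18\right) k{\left(-7,15 \right)} + 2 \cdot 79 = \left(5 - 7\right) \left(-18\right) 0 + 2 \cdot 79 = \left(-2\right) \left(-18\right) 0 + 158 = 36 \cdot 0 + 158 = 0 + 158 = 158$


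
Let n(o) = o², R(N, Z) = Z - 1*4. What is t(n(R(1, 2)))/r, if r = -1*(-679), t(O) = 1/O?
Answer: 1/2716 ≈ 0.00036819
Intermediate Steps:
R(N, Z) = -4 + Z (R(N, Z) = Z - 4 = -4 + Z)
r = 679
t(n(R(1, 2)))/r = 1/((-4 + 2)²*679) = (1/679)/(-2)² = (1/679)/4 = (¼)*(1/679) = 1/2716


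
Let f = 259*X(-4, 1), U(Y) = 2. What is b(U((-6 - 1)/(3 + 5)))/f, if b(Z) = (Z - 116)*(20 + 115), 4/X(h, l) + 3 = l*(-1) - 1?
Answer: 38475/518 ≈ 74.276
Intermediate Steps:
X(h, l) = 4/(-4 - l) (X(h, l) = 4/(-3 + (l*(-1) - 1)) = 4/(-3 + (-l - 1)) = 4/(-3 + (-1 - l)) = 4/(-4 - l))
b(Z) = -15660 + 135*Z (b(Z) = (-116 + Z)*135 = -15660 + 135*Z)
f = -1036/5 (f = 259*(-4/(4 + 1)) = 259*(-4/5) = 259*(-4*⅕) = 259*(-⅘) = -1036/5 ≈ -207.20)
b(U((-6 - 1)/(3 + 5)))/f = (-15660 + 135*2)/(-1036/5) = (-15660 + 270)*(-5/1036) = -15390*(-5/1036) = 38475/518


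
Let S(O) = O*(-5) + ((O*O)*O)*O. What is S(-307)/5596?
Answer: 2220718884/1399 ≈ 1.5874e+6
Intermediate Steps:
S(O) = O⁴ - 5*O (S(O) = -5*O + (O²*O)*O = -5*O + O³*O = -5*O + O⁴ = O⁴ - 5*O)
S(-307)/5596 = -307*(-5 + (-307)³)/5596 = -307*(-5 - 28934443)*(1/5596) = -307*(-28934448)*(1/5596) = 8882875536*(1/5596) = 2220718884/1399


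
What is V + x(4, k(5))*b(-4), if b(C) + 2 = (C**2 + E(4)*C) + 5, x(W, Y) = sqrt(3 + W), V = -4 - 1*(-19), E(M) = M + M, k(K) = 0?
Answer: 15 - 13*sqrt(7) ≈ -19.395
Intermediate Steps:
E(M) = 2*M
V = 15 (V = -4 + 19 = 15)
b(C) = 3 + C**2 + 8*C (b(C) = -2 + ((C**2 + (2*4)*C) + 5) = -2 + ((C**2 + 8*C) + 5) = -2 + (5 + C**2 + 8*C) = 3 + C**2 + 8*C)
V + x(4, k(5))*b(-4) = 15 + sqrt(3 + 4)*(3 + (-4)**2 + 8*(-4)) = 15 + sqrt(7)*(3 + 16 - 32) = 15 + sqrt(7)*(-13) = 15 - 13*sqrt(7)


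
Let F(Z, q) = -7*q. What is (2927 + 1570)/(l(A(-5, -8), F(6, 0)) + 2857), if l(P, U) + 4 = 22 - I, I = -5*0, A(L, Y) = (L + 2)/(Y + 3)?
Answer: 4497/2875 ≈ 1.5642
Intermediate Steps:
A(L, Y) = (2 + L)/(3 + Y)
I = 0
l(P, U) = 18 (l(P, U) = -4 + (22 - 1*0) = -4 + (22 + 0) = -4 + 22 = 18)
(2927 + 1570)/(l(A(-5, -8), F(6, 0)) + 2857) = (2927 + 1570)/(18 + 2857) = 4497/2875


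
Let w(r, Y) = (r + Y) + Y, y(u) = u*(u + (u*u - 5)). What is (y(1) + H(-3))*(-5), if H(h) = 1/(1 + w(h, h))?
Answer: 125/8 ≈ 15.625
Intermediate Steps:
y(u) = u*(-5 + u + u**2) (y(u) = u*(u + (u**2 - 5)) = u*(u + (-5 + u**2)) = u*(-5 + u + u**2))
w(r, Y) = r + 2*Y (w(r, Y) = (Y + r) + Y = r + 2*Y)
H(h) = 1/(1 + 3*h) (H(h) = 1/(1 + (h + 2*h)) = 1/(1 + 3*h))
(y(1) + H(-3))*(-5) = (1*(-5 + 1 + 1**2) + 1/(1 + 3*(-3)))*(-5) = (1*(-5 + 1 + 1) + 1/(1 - 9))*(-5) = (1*(-3) + 1/(-8))*(-5) = (-3 - 1/8)*(-5) = -25/8*(-5) = 125/8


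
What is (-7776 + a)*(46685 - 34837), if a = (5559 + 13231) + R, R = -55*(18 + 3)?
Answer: 116809432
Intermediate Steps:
R = -1155 (R = -55*21 = -1155)
a = 17635 (a = (5559 + 13231) - 1155 = 18790 - 1155 = 17635)
(-7776 + a)*(46685 - 34837) = (-7776 + 17635)*(46685 - 34837) = 9859*11848 = 116809432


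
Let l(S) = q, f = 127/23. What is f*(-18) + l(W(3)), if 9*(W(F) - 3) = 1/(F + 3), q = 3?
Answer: -2217/23 ≈ -96.391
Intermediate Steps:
f = 127/23 (f = 127*(1/23) = 127/23 ≈ 5.5217)
W(F) = 3 + 1/(9*(3 + F)) (W(F) = 3 + 1/(9*(F + 3)) = 3 + 1/(9*(3 + F)))
l(S) = 3
f*(-18) + l(W(3)) = (127/23)*(-18) + 3 = -2286/23 + 3 = -2217/23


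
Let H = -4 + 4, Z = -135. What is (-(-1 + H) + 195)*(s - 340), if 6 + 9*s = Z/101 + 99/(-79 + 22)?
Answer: -384784064/5757 ≈ -66838.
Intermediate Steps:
H = 0
s = -5804/5757 (s = -⅔ + (-135/101 + 99/(-79 + 22))/9 = -⅔ + (-135*1/101 + 99/(-57))/9 = -⅔ + (-135/101 + 99*(-1/57))/9 = -⅔ + (-135/101 - 33/19)/9 = -⅔ + (⅑)*(-5898/1919) = -⅔ - 1966/5757 = -5804/5757 ≈ -1.0082)
(-(-1 + H) + 195)*(s - 340) = (-(-1 + 0) + 195)*(-5804/5757 - 340) = (-1*(-1) + 195)*(-1963184/5757) = (1 + 195)*(-1963184/5757) = 196*(-1963184/5757) = -384784064/5757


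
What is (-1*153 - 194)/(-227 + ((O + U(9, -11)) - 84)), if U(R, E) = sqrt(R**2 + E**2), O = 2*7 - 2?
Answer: 103753/89199 + 347*sqrt(202)/89199 ≈ 1.2185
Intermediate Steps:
O = 12 (O = 14 - 2 = 12)
U(R, E) = sqrt(E**2 + R**2)
(-1*153 - 194)/(-227 + ((O + U(9, -11)) - 84)) = (-1*153 - 194)/(-227 + ((12 + sqrt((-11)**2 + 9**2)) - 84)) = (-153 - 194)/(-227 + ((12 + sqrt(121 + 81)) - 84)) = -347/(-227 + ((12 + sqrt(202)) - 84)) = -347/(-227 + (-72 + sqrt(202))) = -347/(-299 + sqrt(202))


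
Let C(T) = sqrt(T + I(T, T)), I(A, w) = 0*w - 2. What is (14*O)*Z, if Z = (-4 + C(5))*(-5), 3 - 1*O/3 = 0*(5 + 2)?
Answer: 2520 - 630*sqrt(3) ≈ 1428.8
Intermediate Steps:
I(A, w) = -2 (I(A, w) = 0 - 2 = -2)
O = 9 (O = 9 - 0*(5 + 2) = 9 - 0*7 = 9 - 3*0 = 9 + 0 = 9)
C(T) = sqrt(-2 + T) (C(T) = sqrt(T - 2) = sqrt(-2 + T))
Z = 20 - 5*sqrt(3) (Z = (-4 + sqrt(-2 + 5))*(-5) = (-4 + sqrt(3))*(-5) = 20 - 5*sqrt(3) ≈ 11.340)
(14*O)*Z = (14*9)*(20 - 5*sqrt(3)) = 126*(20 - 5*sqrt(3)) = 2520 - 630*sqrt(3)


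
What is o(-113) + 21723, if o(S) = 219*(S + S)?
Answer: -27771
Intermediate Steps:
o(S) = 438*S (o(S) = 219*(2*S) = 438*S)
o(-113) + 21723 = 438*(-113) + 21723 = -49494 + 21723 = -27771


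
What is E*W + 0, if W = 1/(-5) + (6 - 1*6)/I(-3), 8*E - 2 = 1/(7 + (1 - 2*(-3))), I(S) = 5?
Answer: -29/560 ≈ -0.051786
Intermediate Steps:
E = 29/112 (E = ¼ + 1/(8*(7 + (1 - 2*(-3)))) = ¼ + 1/(8*(7 + (1 + 6))) = ¼ + 1/(8*(7 + 7)) = ¼ + (⅛)/14 = ¼ + (⅛)*(1/14) = ¼ + 1/112 = 29/112 ≈ 0.25893)
W = -⅕ (W = 1/(-5) + (6 - 1*6)/5 = 1*(-⅕) + (6 - 6)*(⅕) = -⅕ + 0*(⅕) = -⅕ + 0 = -⅕ ≈ -0.20000)
E*W + 0 = (29/112)*(-⅕) + 0 = -29/560 + 0 = -29/560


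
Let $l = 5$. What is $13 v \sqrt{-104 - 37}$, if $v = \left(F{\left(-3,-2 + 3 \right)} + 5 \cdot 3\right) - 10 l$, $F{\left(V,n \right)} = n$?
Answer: $- 442 i \sqrt{141} \approx - 5248.5 i$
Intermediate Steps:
$v = -34$ ($v = \left(\left(-2 + 3\right) + 5 \cdot 3\right) - 10 \cdot 5 = \left(1 + 15\right) - 50 = 16 - 50 = -34$)
$13 v \sqrt{-104 - 37} = 13 \left(-34\right) \sqrt{-104 - 37} = - 442 \sqrt{-141} = - 442 i \sqrt{141}$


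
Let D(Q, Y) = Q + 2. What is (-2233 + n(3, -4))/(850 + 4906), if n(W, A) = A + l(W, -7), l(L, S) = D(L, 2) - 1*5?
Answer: -2237/5756 ≈ -0.38864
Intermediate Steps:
D(Q, Y) = 2 + Q
l(L, S) = -3 + L (l(L, S) = (2 + L) - 1*5 = (2 + L) - 5 = -3 + L)
n(W, A) = -3 + A + W (n(W, A) = A + (-3 + W) = -3 + A + W)
(-2233 + n(3, -4))/(850 + 4906) = (-2233 + (-3 - 4 + 3))/(850 + 4906) = (-2233 - 4)/5756 = -2237*1/5756 = -2237/5756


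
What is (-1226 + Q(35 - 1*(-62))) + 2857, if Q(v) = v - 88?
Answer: 1640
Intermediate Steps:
Q(v) = -88 + v
(-1226 + Q(35 - 1*(-62))) + 2857 = (-1226 + (-88 + (35 - 1*(-62)))) + 2857 = (-1226 + (-88 + (35 + 62))) + 2857 = (-1226 + (-88 + 97)) + 2857 = (-1226 + 9) + 2857 = -1217 + 2857 = 1640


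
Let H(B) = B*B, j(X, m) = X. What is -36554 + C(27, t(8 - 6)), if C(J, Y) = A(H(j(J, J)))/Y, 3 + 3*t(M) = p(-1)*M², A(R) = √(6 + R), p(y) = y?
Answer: -36554 - 3*√15 ≈ -36566.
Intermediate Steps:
H(B) = B²
t(M) = -1 - M²/3 (t(M) = -1 + (-M²)/3 = -1 - M²/3)
C(J, Y) = √(6 + J²)/Y
-36554 + C(27, t(8 - 6)) = -36554 + √(6 + 27²)/(-1 - (8 - 6)²/3) = -36554 + √(6 + 729)/(-1 - ⅓*2²) = -36554 + √735/(-1 - ⅓*4) = -36554 + (7*√15)/(-1 - 4/3) = -36554 + (7*√15)/(-7/3) = -36554 - 3*√15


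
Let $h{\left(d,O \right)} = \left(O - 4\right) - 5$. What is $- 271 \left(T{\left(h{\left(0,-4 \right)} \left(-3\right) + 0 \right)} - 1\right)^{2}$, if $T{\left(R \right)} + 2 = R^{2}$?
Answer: $-624471804$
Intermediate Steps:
$h{\left(d,O \right)} = -9 + O$ ($h{\left(d,O \right)} = \left(-4 + O\right) - 5 = -9 + O$)
$T{\left(R \right)} = -2 + R^{2}$
$- 271 \left(T{\left(h{\left(0,-4 \right)} \left(-3\right) + 0 \right)} - 1\right)^{2} = - 271 \left(\left(-2 + \left(\left(-9 - 4\right) \left(-3\right) + 0\right)^{2}\right) - 1\right)^{2} = - 271 \left(\left(-2 + \left(\left(-13\right) \left(-3\right) + 0\right)^{2}\right) - 1\right)^{2} = - 271 \left(\left(-2 + \left(39 + 0\right)^{2}\right) - 1\right)^{2} = - 271 \left(\left(-2 + 39^{2}\right) - 1\right)^{2} = - 271 \left(\left(-2 + 1521\right) - 1\right)^{2} = - 271 \left(1519 - 1\right)^{2} = - 271 \cdot 1518^{2} = \left(-271\right) 2304324 = -624471804$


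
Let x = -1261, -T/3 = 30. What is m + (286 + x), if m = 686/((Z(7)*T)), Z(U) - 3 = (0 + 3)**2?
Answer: -526843/540 ≈ -975.63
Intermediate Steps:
Z(U) = 12 (Z(U) = 3 + (0 + 3)**2 = 3 + 3**2 = 3 + 9 = 12)
T = -90 (T = -3*30 = -90)
m = -343/540 (m = 686/((12*(-90))) = 686/(-1080) = 686*(-1/1080) = -343/540 ≈ -0.63519)
m + (286 + x) = -343/540 + (286 - 1261) = -343/540 - 975 = -526843/540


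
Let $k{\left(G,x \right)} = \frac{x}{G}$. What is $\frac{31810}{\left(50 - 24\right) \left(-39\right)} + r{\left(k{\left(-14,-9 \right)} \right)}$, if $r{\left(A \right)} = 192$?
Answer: $\frac{81439}{507} \approx 160.63$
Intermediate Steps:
$\frac{31810}{\left(50 - 24\right) \left(-39\right)} + r{\left(k{\left(-14,-9 \right)} \right)} = \frac{31810}{\left(50 - 24\right) \left(-39\right)} + 192 = \frac{31810}{26 \left(-39\right)} + 192 = \frac{31810}{-1014} + 192 = 31810 \left(- \frac{1}{1014}\right) + 192 = - \frac{15905}{507} + 192 = \frac{81439}{507}$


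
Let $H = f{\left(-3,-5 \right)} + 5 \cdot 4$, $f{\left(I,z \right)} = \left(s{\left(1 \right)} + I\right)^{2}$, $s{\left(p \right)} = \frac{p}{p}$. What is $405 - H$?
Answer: $381$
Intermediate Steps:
$s{\left(p \right)} = 1$
$f{\left(I,z \right)} = \left(1 + I\right)^{2}$
$H = 24$ ($H = \left(1 - 3\right)^{2} + 5 \cdot 4 = \left(-2\right)^{2} + 20 = 4 + 20 = 24$)
$405 - H = 405 - 24 = 381$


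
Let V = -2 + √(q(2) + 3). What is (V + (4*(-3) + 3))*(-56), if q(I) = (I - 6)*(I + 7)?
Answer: 616 - 56*I*√33 ≈ 616.0 - 321.7*I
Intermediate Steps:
q(I) = (-6 + I)*(7 + I)
V = -2 + I*√33 (V = -2 + √((-42 + 2 + 2²) + 3) = -2 + √((-42 + 2 + 4) + 3) = -2 + √(-36 + 3) = -2 + √(-33) = -2 + I*√33 ≈ -2.0 + 5.7446*I)
(V + (4*(-3) + 3))*(-56) = ((-2 + I*√33) + (4*(-3) + 3))*(-56) = ((-2 + I*√33) + (-12 + 3))*(-56) = ((-2 + I*√33) - 9)*(-56) = (-11 + I*√33)*(-56) = 616 - 56*I*√33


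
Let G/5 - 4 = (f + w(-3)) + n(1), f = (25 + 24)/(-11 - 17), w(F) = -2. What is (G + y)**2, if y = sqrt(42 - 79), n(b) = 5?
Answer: 10433/16 + 105*I*sqrt(37)/2 ≈ 652.06 + 319.35*I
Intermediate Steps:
y = I*sqrt(37) (y = sqrt(-37) = I*sqrt(37) ≈ 6.0828*I)
f = -7/4 (f = 49/(-28) = 49*(-1/28) = -7/4 ≈ -1.7500)
G = 105/4 (G = 20 + 5*((-7/4 - 2) + 5) = 20 + 5*(-15/4 + 5) = 20 + 5*(5/4) = 20 + 25/4 = 105/4 ≈ 26.250)
(G + y)**2 = (105/4 + I*sqrt(37))**2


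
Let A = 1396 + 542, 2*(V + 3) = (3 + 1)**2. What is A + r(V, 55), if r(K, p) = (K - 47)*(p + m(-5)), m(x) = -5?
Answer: -162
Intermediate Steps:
V = 5 (V = -3 + (3 + 1)**2/2 = -3 + (1/2)*4**2 = -3 + (1/2)*16 = -3 + 8 = 5)
r(K, p) = (-47 + K)*(-5 + p) (r(K, p) = (K - 47)*(p - 5) = (-47 + K)*(-5 + p))
A = 1938
A + r(V, 55) = 1938 + (235 - 47*55 - 5*5 + 5*55) = 1938 + (235 - 2585 - 25 + 275) = 1938 - 2100 = -162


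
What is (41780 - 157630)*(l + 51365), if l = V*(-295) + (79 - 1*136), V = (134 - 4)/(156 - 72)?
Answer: -17673422275/3 ≈ -5.8911e+9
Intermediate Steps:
V = 65/42 (V = 130/84 = 130*(1/84) = 65/42 ≈ 1.5476)
l = -21569/42 (l = (65/42)*(-295) + (79 - 1*136) = -19175/42 + (79 - 136) = -19175/42 - 57 = -21569/42 ≈ -513.55)
(41780 - 157630)*(l + 51365) = (41780 - 157630)*(-21569/42 + 51365) = -115850*2135761/42 = -17673422275/3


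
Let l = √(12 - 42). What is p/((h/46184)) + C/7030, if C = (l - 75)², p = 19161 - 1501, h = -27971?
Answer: -1146715573091/39327226 - 15*I*√30/703 ≈ -29158.0 - 0.11687*I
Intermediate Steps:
l = I*√30 (l = √(-30) = I*√30 ≈ 5.4772*I)
p = 17660
C = (-75 + I*√30)² (C = (I*√30 - 75)² = (-75 + I*√30)² ≈ 5595.0 - 821.58*I)
p/((h/46184)) + C/7030 = 17660/((-27971/46184)) + (75 - I*√30)²/7030 = 17660/((-27971*1/46184)) + (75 - I*√30)²*(1/7030) = 17660/(-27971/46184) + (75 - I*√30)²/7030 = 17660*(-46184/27971) + (75 - I*√30)²/7030 = -815609440/27971 + (75 - I*√30)²/7030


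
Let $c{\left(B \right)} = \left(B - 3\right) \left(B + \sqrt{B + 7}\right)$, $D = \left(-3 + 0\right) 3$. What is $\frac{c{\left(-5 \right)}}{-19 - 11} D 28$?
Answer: $336 - \frac{336 \sqrt{2}}{5} \approx 240.96$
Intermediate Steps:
$D = -9$ ($D = \left(-3\right) 3 = -9$)
$c{\left(B \right)} = \left(-3 + B\right) \left(B + \sqrt{7 + B}\right)$
$\frac{c{\left(-5 \right)}}{-19 - 11} D 28 = \frac{\left(-5\right)^{2} - -15 - 3 \sqrt{7 - 5} - 5 \sqrt{7 - 5}}{-19 - 11} \left(-9\right) 28 = \frac{25 + 15 - 3 \sqrt{2} - 5 \sqrt{2}}{-30} \left(-9\right) 28 = \left(40 - 8 \sqrt{2}\right) \left(- \frac{1}{30}\right) \left(-9\right) 28 = \left(- \frac{4}{3} + \frac{4 \sqrt{2}}{15}\right) \left(-9\right) 28 = \left(12 - \frac{12 \sqrt{2}}{5}\right) 28 = 336 - \frac{336 \sqrt{2}}{5}$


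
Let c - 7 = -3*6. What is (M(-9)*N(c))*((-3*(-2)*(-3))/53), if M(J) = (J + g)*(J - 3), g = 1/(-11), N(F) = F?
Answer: 21600/53 ≈ 407.55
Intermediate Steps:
c = -11 (c = 7 - 3*6 = 7 - 18 = -11)
g = -1/11 ≈ -0.090909
M(J) = (-3 + J)*(-1/11 + J) (M(J) = (J - 1/11)*(J - 3) = (-1/11 + J)*(-3 + J) = (-3 + J)*(-1/11 + J))
(M(-9)*N(c))*((-3*(-2)*(-3))/53) = ((3/11 + (-9)**2 - 34/11*(-9))*(-11))*((-3*(-2)*(-3))/53) = ((3/11 + 81 + 306/11)*(-11))*((6*(-3))*(1/53)) = ((1200/11)*(-11))*(-18*1/53) = -1200*(-18/53) = 21600/53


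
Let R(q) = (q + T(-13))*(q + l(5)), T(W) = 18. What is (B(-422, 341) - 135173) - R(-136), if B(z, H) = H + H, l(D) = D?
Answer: -149949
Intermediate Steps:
B(z, H) = 2*H
R(q) = (5 + q)*(18 + q) (R(q) = (q + 18)*(q + 5) = (18 + q)*(5 + q) = (5 + q)*(18 + q))
(B(-422, 341) - 135173) - R(-136) = (2*341 - 135173) - (90 + (-136)² + 23*(-136)) = (682 - 135173) - (90 + 18496 - 3128) = -134491 - 1*15458 = -134491 - 15458 = -149949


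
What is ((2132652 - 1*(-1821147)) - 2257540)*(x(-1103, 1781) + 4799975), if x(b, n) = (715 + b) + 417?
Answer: 8142049985036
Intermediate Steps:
x(b, n) = 1132 + b
((2132652 - 1*(-1821147)) - 2257540)*(x(-1103, 1781) + 4799975) = ((2132652 - 1*(-1821147)) - 2257540)*((1132 - 1103) + 4799975) = ((2132652 + 1821147) - 2257540)*(29 + 4799975) = (3953799 - 2257540)*4800004 = 1696259*4800004 = 8142049985036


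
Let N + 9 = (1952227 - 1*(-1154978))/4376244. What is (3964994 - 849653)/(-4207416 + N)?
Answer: -56104906828/75772490965 ≈ -0.74044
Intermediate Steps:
N = -12092997/1458748 (N = -9 + (1952227 - 1*(-1154978))/4376244 = -9 + (1952227 + 1154978)*(1/4376244) = -9 + 3107205*(1/4376244) = -9 + 1035735/1458748 = -12092997/1458748 ≈ -8.2900)
(3964994 - 849653)/(-4207416 + N) = (3964994 - 849653)/(-4207416 - 12092997/1458748) = 3115341/(-6137571768165/1458748) = 3115341*(-1458748/6137571768165) = -56104906828/75772490965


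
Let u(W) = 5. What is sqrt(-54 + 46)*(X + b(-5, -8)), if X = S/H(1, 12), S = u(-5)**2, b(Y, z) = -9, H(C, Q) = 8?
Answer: -47*I*sqrt(2)/4 ≈ -16.617*I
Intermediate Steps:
S = 25 (S = 5**2 = 25)
X = 25/8 ≈ 3.1250
sqrt(-54 + 46)*(X + b(-5, -8)) = sqrt(-54 + 46)*(25/8 - 9) = sqrt(-8)*(-47/8) = (2*I*sqrt(2))*(-47/8) = -47*I*sqrt(2)/4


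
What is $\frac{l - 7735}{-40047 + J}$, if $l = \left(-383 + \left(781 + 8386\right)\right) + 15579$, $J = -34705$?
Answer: $- \frac{4157}{18688} \approx -0.22244$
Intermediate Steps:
$l = 24363$ ($l = \left(-383 + 9167\right) + 15579 = 8784 + 15579 = 24363$)
$\frac{l - 7735}{-40047 + J} = \frac{24363 - 7735}{-40047 - 34705} = \frac{16628}{-74752} = 16628 \left(- \frac{1}{74752}\right) = - \frac{4157}{18688}$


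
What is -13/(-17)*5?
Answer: 65/17 ≈ 3.8235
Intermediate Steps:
-13/(-17)*5 = -13*(-1/17)*5 = (13/17)*5 = 65/17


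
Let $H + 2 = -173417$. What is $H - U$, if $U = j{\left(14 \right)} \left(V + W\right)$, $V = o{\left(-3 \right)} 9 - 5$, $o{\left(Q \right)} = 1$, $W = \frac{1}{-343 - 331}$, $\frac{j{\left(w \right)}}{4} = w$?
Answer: $- \frac{58517663}{337} \approx -1.7364 \cdot 10^{5}$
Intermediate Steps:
$H = -173419$ ($H = -2 - 173417 = -173419$)
$j{\left(w \right)} = 4 w$
$W = - \frac{1}{674}$ ($W = \frac{1}{-674} = - \frac{1}{674} \approx -0.0014837$)
$V = 4$ ($V = 1 \cdot 9 - 5 = 9 - 5 = 4$)
$U = \frac{75460}{337}$ ($U = 4 \cdot 14 \left(4 - \frac{1}{674}\right) = 56 \cdot \frac{2695}{674} = \frac{75460}{337} \approx 223.92$)
$H - U = -173419 - \frac{75460}{337} = - \frac{58517663}{337}$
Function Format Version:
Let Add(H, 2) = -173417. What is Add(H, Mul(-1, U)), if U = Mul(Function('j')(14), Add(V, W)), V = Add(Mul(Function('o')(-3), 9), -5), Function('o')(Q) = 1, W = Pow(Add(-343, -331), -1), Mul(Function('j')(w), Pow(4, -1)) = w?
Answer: Rational(-58517663, 337) ≈ -1.7364e+5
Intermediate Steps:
H = -173419 (H = Add(-2, -173417) = -173419)
Function('j')(w) = Mul(4, w)
W = Rational(-1, 674) (W = Pow(-674, -1) = Rational(-1, 674) ≈ -0.0014837)
V = 4 (V = Add(Mul(1, 9), -5) = Add(9, -5) = 4)
U = Rational(75460, 337) (U = Mul(Mul(4, 14), Add(4, Rational(-1, 674))) = Mul(56, Rational(2695, 674)) = Rational(75460, 337) ≈ 223.92)
Add(H, Mul(-1, U)) = Add(-173419, Mul(-1, Rational(75460, 337))) = Add(-173419, Rational(-75460, 337)) = Rational(-58517663, 337)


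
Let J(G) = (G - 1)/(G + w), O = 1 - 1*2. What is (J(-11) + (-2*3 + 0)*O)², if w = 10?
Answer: 324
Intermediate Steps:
O = -1 (O = 1 - 2 = -1)
J(G) = (-1 + G)/(10 + G) (J(G) = (G - 1)/(G + 10) = (-1 + G)/(10 + G))
(J(-11) + (-2*3 + 0)*O)² = ((-1 - 11)/(10 - 11) + (-2*3 + 0)*(-1))² = (-12/(-1) + (-6 + 0)*(-1))² = (-1*(-12) - 6*(-1))² = (12 + 6)² = 18² = 324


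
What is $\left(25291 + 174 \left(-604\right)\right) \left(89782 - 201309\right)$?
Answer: $8900412235$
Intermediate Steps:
$\left(25291 + 174 \left(-604\right)\right) \left(89782 - 201309\right) = \left(25291 - 105096\right) \left(-111527\right) = \left(-79805\right) \left(-111527\right) = 8900412235$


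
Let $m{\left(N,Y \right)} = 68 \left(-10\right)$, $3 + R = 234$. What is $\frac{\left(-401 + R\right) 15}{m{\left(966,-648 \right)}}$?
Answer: $\frac{15}{4} \approx 3.75$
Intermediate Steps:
$R = 231$ ($R = -3 + 234 = 231$)
$m{\left(N,Y \right)} = -680$
$\frac{\left(-401 + R\right) 15}{m{\left(966,-648 \right)}} = \frac{\left(-401 + 231\right) 15}{-680} = \left(-170\right) 15 \left(- \frac{1}{680}\right) = \left(-2550\right) \left(- \frac{1}{680}\right) = \frac{15}{4}$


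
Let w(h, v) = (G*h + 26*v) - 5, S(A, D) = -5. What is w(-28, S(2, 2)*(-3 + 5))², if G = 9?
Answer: 267289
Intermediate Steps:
w(h, v) = -5 + 9*h + 26*v (w(h, v) = (9*h + 26*v) - 5 = -5 + 9*h + 26*v)
w(-28, S(2, 2)*(-3 + 5))² = (-5 + 9*(-28) + 26*(-5*(-3 + 5)))² = (-5 - 252 + 26*(-5*2))² = (-5 - 252 + 26*(-10))² = (-5 - 252 - 260)² = (-517)² = 267289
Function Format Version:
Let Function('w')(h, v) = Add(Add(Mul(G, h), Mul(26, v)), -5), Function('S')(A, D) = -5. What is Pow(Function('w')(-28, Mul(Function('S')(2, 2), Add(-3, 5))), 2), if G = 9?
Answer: 267289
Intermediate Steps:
Function('w')(h, v) = Add(-5, Mul(9, h), Mul(26, v)) (Function('w')(h, v) = Add(Add(Mul(9, h), Mul(26, v)), -5) = Add(-5, Mul(9, h), Mul(26, v)))
Pow(Function('w')(-28, Mul(Function('S')(2, 2), Add(-3, 5))), 2) = Pow(Add(-5, Mul(9, -28), Mul(26, Mul(-5, Add(-3, 5)))), 2) = Pow(Add(-5, -252, Mul(26, Mul(-5, 2))), 2) = Pow(Add(-5, -252, Mul(26, -10)), 2) = Pow(Add(-5, -252, -260), 2) = Pow(-517, 2) = 267289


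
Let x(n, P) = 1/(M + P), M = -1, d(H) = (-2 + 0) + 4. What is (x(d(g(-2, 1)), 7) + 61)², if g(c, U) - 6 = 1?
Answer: 134689/36 ≈ 3741.4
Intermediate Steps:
g(c, U) = 7 (g(c, U) = 6 + 1 = 7)
d(H) = 2 (d(H) = -2 + 4 = 2)
x(n, P) = 1/(-1 + P)
(x(d(g(-2, 1)), 7) + 61)² = (1/(-1 + 7) + 61)² = (1/6 + 61)² = (⅙ + 61)² = (367/6)² = 134689/36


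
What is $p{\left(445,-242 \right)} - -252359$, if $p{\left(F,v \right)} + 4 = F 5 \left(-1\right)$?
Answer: $250130$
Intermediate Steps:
$p{\left(F,v \right)} = -4 - 5 F$ ($p{\left(F,v \right)} = -4 + F 5 \left(-1\right) = -4 + 5 F \left(-1\right) = -4 - 5 F$)
$p{\left(445,-242 \right)} - -252359 = \left(-4 - 2225\right) - -252359 = \left(-4 - 2225\right) + 252359 = -2229 + 252359 = 250130$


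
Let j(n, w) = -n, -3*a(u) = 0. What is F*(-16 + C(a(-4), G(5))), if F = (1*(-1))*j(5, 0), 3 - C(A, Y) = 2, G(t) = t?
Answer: -75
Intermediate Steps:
a(u) = 0 (a(u) = -1/3*0 = 0)
C(A, Y) = 1 (C(A, Y) = 3 - 1*2 = 3 - 2 = 1)
F = 5 (F = (1*(-1))*(-1*5) = -1*(-5) = 5)
F*(-16 + C(a(-4), G(5))) = 5*(-16 + 1) = 5*(-15) = -75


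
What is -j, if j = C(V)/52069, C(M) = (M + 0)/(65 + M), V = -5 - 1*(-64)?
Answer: -59/6456556 ≈ -9.1380e-6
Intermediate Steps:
V = 59 (V = -5 + 64 = 59)
C(M) = M/(65 + M)
j = 59/6456556 (j = (59/(65 + 59))/52069 = (59/124)*(1/52069) = 59/6456556 ≈ 9.1380e-6)
-j = -1*59/6456556 = -59/6456556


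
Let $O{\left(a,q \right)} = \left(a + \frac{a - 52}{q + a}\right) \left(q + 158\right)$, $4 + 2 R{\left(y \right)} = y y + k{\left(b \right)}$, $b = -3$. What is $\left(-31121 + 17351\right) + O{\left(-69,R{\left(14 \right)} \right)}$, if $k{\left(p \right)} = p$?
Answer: $- \frac{3303845}{102} \approx -32391.0$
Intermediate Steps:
$R{\left(y \right)} = - \frac{7}{2} + \frac{y^{2}}{2}$ ($R{\left(y \right)} = -2 + \frac{y y - 3}{2} = -2 + \frac{y^{2} - 3}{2} = -2 + \frac{-3 + y^{2}}{2} = -2 + \left(- \frac{3}{2} + \frac{y^{2}}{2}\right) = - \frac{7}{2} + \frac{y^{2}}{2}$)
$O{\left(a,q \right)} = \left(158 + q\right) \left(a + \frac{-52 + a}{a + q}\right)$ ($O{\left(a,q \right)} = \left(a + \frac{-52 + a}{a + q}\right) \left(158 + q\right) = \left(158 + q\right) \left(a + \frac{-52 + a}{a + q}\right)$)
$\left(-31121 + 17351\right) + O{\left(-69,R{\left(14 \right)} \right)} = \left(-31121 + 17351\right) + \frac{-8216 - 52 \left(- \frac{7}{2} + \frac{14^{2}}{2}\right) + 158 \left(-69\right) + 158 \left(-69\right)^{2} - 69 \left(- \frac{7}{2} + \frac{14^{2}}{2}\right)^{2} + \left(- \frac{7}{2} + \frac{14^{2}}{2}\right) \left(-69\right)^{2} + 159 \left(-69\right) \left(- \frac{7}{2} + \frac{14^{2}}{2}\right)}{-69 - \left(\frac{7}{2} - \frac{14^{2}}{2}\right)} = -13770 + \frac{-8216 - 52 \left(- \frac{7}{2} + \frac{1}{2} \cdot 196\right) - 10902 + 158 \cdot 4761 - 69 \left(- \frac{7}{2} + \frac{1}{2} \cdot 196\right)^{2} + \left(- \frac{7}{2} + \frac{1}{2} \cdot 196\right) 4761 + 159 \left(-69\right) \left(- \frac{7}{2} + \frac{1}{2} \cdot 196\right)}{-69 + \left(- \frac{7}{2} + \frac{1}{2} \cdot 196\right)} = -13770 + \frac{-8216 - 52 \left(- \frac{7}{2} + 98\right) - 10902 + 752238 - 69 \left(- \frac{7}{2} + 98\right)^{2} + \left(- \frac{7}{2} + 98\right) 4761 + 159 \left(-69\right) \left(- \frac{7}{2} + 98\right)}{-69 + \left(- \frac{7}{2} + 98\right)} = -13770 + \frac{-8216 - 4914 - 10902 + 752238 - 69 \left(\frac{189}{2}\right)^{2} + \frac{189}{2} \cdot 4761 + 159 \left(-69\right) \frac{189}{2}}{-69 + \frac{189}{2}} = -13770 + \frac{-8216 - 4914 - 10902 + 752238 - \frac{2464749}{4} + \frac{899829}{2} - \frac{2073519}{2}}{\frac{51}{2}} = -13770 + \frac{2 \left(-8216 - 4914 - 10902 + 752238 - \frac{2464749}{4} + \frac{899829}{2} - \frac{2073519}{2}\right)}{51} = -13770 + \frac{2}{51} \left(- \frac{1899305}{4}\right) = -13770 - \frac{1899305}{102} = - \frac{3303845}{102}$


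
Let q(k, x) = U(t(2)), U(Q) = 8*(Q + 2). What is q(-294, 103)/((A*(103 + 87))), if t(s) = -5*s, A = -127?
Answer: 32/12065 ≈ 0.0026523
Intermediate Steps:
U(Q) = 16 + 8*Q (U(Q) = 8*(2 + Q) = 16 + 8*Q)
q(k, x) = -64 (q(k, x) = 16 + 8*(-5*2) = 16 + 8*(-10) = 16 - 80 = -64)
q(-294, 103)/((A*(103 + 87))) = -64*(-1/(127*(103 + 87))) = -64/((-127*190)) = -64/(-24130) = -64*(-1/24130) = 32/12065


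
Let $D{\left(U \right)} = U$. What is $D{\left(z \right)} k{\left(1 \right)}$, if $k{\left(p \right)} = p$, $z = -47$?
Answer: $-47$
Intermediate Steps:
$D{\left(z \right)} k{\left(1 \right)} = \left(-47\right) 1 = -47$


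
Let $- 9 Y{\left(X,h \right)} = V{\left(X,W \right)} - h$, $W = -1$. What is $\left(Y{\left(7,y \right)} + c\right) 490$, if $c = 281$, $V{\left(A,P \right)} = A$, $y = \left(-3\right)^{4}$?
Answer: $\frac{1275470}{9} \approx 1.4172 \cdot 10^{5}$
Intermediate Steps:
$y = 81$
$Y{\left(X,h \right)} = - \frac{X}{9} + \frac{h}{9}$ ($Y{\left(X,h \right)} = - \frac{X - h}{9} = - \frac{X}{9} + \frac{h}{9}$)
$\left(Y{\left(7,y \right)} + c\right) 490 = \left(\left(\left(- \frac{1}{9}\right) 7 + \frac{1}{9} \cdot 81\right) + 281\right) 490 = \left(\left(- \frac{7}{9} + 9\right) + 281\right) 490 = \left(\frac{74}{9} + 281\right) 490 = \frac{2603}{9} \cdot 490 = \frac{1275470}{9}$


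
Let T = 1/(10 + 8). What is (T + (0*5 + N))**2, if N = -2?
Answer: 1225/324 ≈ 3.7809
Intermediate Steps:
T = 1/18 ≈ 0.055556
(T + (0*5 + N))**2 = (1/18 + (0*5 - 2))**2 = (1/18 + (0 - 2))**2 = (1/18 - 2)**2 = (-35/18)**2 = 1225/324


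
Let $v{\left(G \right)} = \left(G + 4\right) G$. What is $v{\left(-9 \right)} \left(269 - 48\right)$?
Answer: $9945$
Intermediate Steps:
$v{\left(G \right)} = G \left(4 + G\right)$ ($v{\left(G \right)} = \left(4 + G\right) G = G \left(4 + G\right)$)
$v{\left(-9 \right)} \left(269 - 48\right) = - 9 \left(4 - 9\right) \left(269 - 48\right) = \left(-9\right) \left(-5\right) 221 = 45 \cdot 221 = 9945$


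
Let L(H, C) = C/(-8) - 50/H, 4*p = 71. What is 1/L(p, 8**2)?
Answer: -71/768 ≈ -0.092448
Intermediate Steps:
p = 71/4 (p = (1/4)*71 = 71/4 ≈ 17.750)
L(H, C) = -50/H - C/8 (L(H, C) = C*(-1/8) - 50/H = -C/8 - 50/H = -50/H - C/8)
1/L(p, 8**2) = 1/(-50/71/4 - 1/8*8**2) = 1/(-50*4/71 - 1/8*64) = 1/(-200/71 - 8) = 1/(-768/71) = -71/768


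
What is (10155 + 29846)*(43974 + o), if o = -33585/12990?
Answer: 1523207879245/866 ≈ 1.7589e+9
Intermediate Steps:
o = -2239/866 (o = -33585*1/12990 = -2239/866 ≈ -2.5854)
(10155 + 29846)*(43974 + o) = (10155 + 29846)*(43974 - 2239/866) = 40001*(38079245/866) = 1523207879245/866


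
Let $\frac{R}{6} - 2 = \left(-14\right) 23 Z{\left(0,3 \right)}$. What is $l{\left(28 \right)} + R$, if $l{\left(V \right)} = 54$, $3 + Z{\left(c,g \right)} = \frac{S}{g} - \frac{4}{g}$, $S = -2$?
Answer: $9726$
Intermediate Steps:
$Z{\left(c,g \right)} = -3 - \frac{6}{g}$
$R = 9672$ ($R = 12 + 6 \left(-14\right) 23 \left(-3 - \frac{6}{3}\right) = 12 + 6 \left(- 322 \left(-3 - 2\right)\right) = 12 + 6 \left(\left(-322\right) \left(-5\right)\right) = 12 + 6 \cdot 1610 = 12 + 9660 = 9672$)
$l{\left(28 \right)} + R = 54 + 9672 = 9726$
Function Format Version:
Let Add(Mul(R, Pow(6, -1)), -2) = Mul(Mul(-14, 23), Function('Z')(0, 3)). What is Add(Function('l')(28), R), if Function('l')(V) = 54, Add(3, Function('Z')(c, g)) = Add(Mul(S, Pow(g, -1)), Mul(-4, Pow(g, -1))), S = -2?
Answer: 9726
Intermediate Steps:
Function('Z')(c, g) = Add(-3, Mul(-6, Pow(g, -1))) (Function('Z')(c, g) = Add(-3, Add(Mul(-2, Pow(g, -1)), Mul(-4, Pow(g, -1)))) = Add(-3, Mul(-6, Pow(g, -1))))
R = 9672 (R = Add(12, Mul(6, Mul(Mul(-14, 23), Add(-3, Mul(-6, Pow(3, -1)))))) = Add(12, Mul(6, Mul(-322, Add(-3, Mul(-6, Rational(1, 3)))))) = Add(12, Mul(6, Mul(-322, Add(-3, -2)))) = Add(12, Mul(6, Mul(-322, -5))) = Add(12, Mul(6, 1610)) = Add(12, 9660) = 9672)
Add(Function('l')(28), R) = Add(54, 9672) = 9726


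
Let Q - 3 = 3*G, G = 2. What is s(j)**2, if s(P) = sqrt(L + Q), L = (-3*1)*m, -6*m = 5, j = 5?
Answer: 23/2 ≈ 11.500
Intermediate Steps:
m = -5/6 (m = -1/6*5 = -5/6 ≈ -0.83333)
Q = 9 (Q = 3 + 3*2 = 3 + 6 = 9)
L = 5/2 (L = -3*1*(-5/6) = -3*(-5/6) = 5/2 ≈ 2.5000)
s(P) = sqrt(46)/2 (s(P) = sqrt(5/2 + 9) = sqrt(23/2) = sqrt(46)/2)
s(j)**2 = (sqrt(46)/2)**2 = 23/2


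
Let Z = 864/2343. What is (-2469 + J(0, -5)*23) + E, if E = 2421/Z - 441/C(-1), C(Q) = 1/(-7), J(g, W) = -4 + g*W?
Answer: 226921/32 ≈ 7091.3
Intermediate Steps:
Z = 288/781 (Z = 864*(1/2343) = 288/781 ≈ 0.36876)
J(g, W) = -4 + W*g
C(Q) = -⅐
E = 308873/32 (E = 2421/(288/781) - 441/(-⅐) = 2421*(781/288) - 441*(-7) = 210089/32 + 3087 = 308873/32 ≈ 9652.3)
(-2469 + J(0, -5)*23) + E = (-2469 + (-4 - 5*0)*23) + 308873/32 = (-2469 + (-4 + 0)*23) + 308873/32 = (-2469 - 4*23) + 308873/32 = (-2469 - 92) + 308873/32 = -2561 + 308873/32 = 226921/32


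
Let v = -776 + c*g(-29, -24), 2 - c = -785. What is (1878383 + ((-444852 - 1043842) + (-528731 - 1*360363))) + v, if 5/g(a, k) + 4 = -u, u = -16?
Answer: -5998237/12 ≈ -4.9985e+5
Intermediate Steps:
c = 787 (c = 2 - 1*(-785) = 2 + 785 = 787)
g(a, k) = 5/12 (g(a, k) = 5/(-4 - 1*(-16)) = 5/(-4 + 16) = 5/12)
v = -5377/12 (v = -776 + 787*(5/12) = -776 + 3935/12 = -5377/12 ≈ -448.08)
(1878383 + ((-444852 - 1043842) + (-528731 - 1*360363))) + v = (1878383 + ((-444852 - 1043842) + (-528731 - 1*360363))) - 5377/12 = (1878383 + (-1488694 + (-528731 - 360363))) - 5377/12 = (1878383 + (-1488694 - 889094)) - 5377/12 = (1878383 - 2377788) - 5377/12 = -499405 - 5377/12 = -5998237/12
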